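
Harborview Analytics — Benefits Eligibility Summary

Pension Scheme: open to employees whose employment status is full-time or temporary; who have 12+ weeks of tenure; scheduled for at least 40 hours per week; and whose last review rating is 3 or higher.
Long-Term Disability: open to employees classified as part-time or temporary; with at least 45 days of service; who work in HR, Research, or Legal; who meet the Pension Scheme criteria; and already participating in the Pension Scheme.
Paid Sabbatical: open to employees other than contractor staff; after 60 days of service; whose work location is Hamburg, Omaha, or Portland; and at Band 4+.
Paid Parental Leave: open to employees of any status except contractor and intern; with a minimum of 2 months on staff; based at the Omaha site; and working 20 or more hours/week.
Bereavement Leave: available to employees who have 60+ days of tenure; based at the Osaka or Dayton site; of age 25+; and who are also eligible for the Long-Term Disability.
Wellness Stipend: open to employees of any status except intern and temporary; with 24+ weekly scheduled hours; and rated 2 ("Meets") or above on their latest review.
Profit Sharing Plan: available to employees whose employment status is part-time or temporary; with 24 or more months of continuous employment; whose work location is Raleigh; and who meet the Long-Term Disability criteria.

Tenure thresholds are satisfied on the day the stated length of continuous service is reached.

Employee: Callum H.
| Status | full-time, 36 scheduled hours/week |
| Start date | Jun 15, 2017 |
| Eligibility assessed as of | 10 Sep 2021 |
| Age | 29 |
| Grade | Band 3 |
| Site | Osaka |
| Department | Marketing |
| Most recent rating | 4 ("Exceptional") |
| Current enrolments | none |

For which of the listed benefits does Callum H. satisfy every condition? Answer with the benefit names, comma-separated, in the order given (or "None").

Wellness Stipend

Service from Jun 15, 2017 to 10 Sep 2021: 1548 days.
Pension Scheme — status full-time ✓; service 1548 days ≥ 12 weeks (≈84 days) ✓; 36 hrs/wk < 40 ✗ → not eligible.
Long-Term Disability — status full-time ✗ (requires part-time or temporary) → not eligible.
Paid Sabbatical — status full-time ✓ (not excluded); service 1548 days ≥ 60 days ✓; site Osaka ✗ (not Hamburg, Omaha, or Portland) → not eligible.
Paid Parental Leave — status full-time ✓ (not excluded); service 1548 days ≥ 2 months (≈60 days) ✓; site Osaka ✗ (not Omaha) → not eligible.
Bereavement Leave — service 1548 days ≥ 60 days ✓; site Osaka ✓; age 29 ≥ 25 ✓; not eligible for Long-Term Disability ✗ → not eligible.
Wellness Stipend — status full-time ✓ (not excluded); 36 hrs/wk ≥ 24 ✓; rating 4 ≥ 2 ✓ → eligible.
Profit Sharing Plan — status full-time ✗ (requires part-time or temporary) → not eligible.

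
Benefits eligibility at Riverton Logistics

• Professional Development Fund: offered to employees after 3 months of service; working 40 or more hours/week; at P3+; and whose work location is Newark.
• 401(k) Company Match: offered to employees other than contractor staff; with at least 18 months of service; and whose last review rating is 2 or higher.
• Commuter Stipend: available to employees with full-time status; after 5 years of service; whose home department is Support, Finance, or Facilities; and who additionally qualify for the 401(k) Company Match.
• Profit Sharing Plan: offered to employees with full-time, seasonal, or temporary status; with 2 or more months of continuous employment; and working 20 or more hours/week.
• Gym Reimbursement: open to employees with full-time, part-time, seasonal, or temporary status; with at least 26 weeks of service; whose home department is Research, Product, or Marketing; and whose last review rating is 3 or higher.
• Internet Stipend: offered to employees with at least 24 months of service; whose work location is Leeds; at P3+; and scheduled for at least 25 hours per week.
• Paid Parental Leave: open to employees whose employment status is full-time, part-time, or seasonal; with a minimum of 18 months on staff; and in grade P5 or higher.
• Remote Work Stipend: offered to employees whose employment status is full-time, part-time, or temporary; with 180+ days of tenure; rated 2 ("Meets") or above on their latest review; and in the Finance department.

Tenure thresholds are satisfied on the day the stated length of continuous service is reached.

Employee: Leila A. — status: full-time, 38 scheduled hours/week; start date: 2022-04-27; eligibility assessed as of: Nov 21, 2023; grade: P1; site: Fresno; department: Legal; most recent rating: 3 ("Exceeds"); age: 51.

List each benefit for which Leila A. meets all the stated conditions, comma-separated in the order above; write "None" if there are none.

401(k) Company Match, Profit Sharing Plan

Service from 2022-04-27 to Nov 21, 2023: 573 days.
Professional Development Fund — service 573 days ≥ 3 months (≈90 days) ✓; 38 hrs/wk < 40 ✗ → not eligible.
401(k) Company Match — status full-time ✓ (not excluded); service 573 days ≥ 18 months (≈540 days) ✓; rating 3 ≥ 2 ✓ → eligible.
Commuter Stipend — status full-time ✓; service 573 days < 5 years (≈1825 days) ✗ → not eligible.
Profit Sharing Plan — status full-time ✓; service 573 days ≥ 2 months (≈60 days) ✓; 38 hrs/wk ≥ 20 ✓ → eligible.
Gym Reimbursement — status full-time ✓; service 573 days ≥ 26 weeks (≈182 days) ✓; dept Legal ✗ → not eligible.
Internet Stipend — service 573 days < 24 months (≈720 days) ✗ → not eligible.
Paid Parental Leave — status full-time ✓; service 573 days ≥ 18 months (≈540 days) ✓; grade P1 < P5 ✗ → not eligible.
Remote Work Stipend — status full-time ✓; service 573 days ≥ 180 days ✓; rating 3 ≥ 2 ✓; dept Legal ✗ → not eligible.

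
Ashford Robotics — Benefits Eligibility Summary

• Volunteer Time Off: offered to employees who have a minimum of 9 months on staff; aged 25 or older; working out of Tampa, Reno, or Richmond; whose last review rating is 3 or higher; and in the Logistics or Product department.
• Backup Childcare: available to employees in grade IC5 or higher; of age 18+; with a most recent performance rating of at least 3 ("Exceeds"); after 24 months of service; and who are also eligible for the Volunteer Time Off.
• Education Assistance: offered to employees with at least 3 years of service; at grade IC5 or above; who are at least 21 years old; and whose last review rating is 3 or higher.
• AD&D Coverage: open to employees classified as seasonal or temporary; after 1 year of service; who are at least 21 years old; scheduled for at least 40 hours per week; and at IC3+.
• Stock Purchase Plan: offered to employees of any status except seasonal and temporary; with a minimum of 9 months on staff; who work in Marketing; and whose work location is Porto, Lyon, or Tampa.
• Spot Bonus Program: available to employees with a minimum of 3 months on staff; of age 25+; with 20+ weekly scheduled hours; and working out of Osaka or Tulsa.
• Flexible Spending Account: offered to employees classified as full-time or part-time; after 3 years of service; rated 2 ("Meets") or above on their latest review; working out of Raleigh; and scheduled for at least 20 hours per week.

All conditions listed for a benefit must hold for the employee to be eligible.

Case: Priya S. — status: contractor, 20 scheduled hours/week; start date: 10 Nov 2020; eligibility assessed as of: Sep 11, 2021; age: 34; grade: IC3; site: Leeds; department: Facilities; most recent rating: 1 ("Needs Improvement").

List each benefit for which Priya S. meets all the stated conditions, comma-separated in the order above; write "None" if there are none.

Service from 10 Nov 2020 to Sep 11, 2021: 305 days.
Volunteer Time Off — service 305 days ≥ 9 months (≈270 days) ✓; age 34 ≥ 25 ✓; site Leeds ✗ (not Tampa, Reno, or Richmond) → not eligible.
Backup Childcare — grade IC3 < IC5 ✗ → not eligible.
Education Assistance — service 305 days < 3 years (≈1095 days) ✗ → not eligible.
AD&D Coverage — status contractor ✗ (requires seasonal or temporary) → not eligible.
Stock Purchase Plan — status contractor ✓ (not excluded); service 305 days ≥ 9 months (≈270 days) ✓; dept Facilities ✗ → not eligible.
Spot Bonus Program — service 305 days ≥ 3 months (≈90 days) ✓; age 34 ≥ 25 ✓; 20 hrs/wk ≥ 20 ✓; site Leeds ✗ (not Osaka or Tulsa) → not eligible.
Flexible Spending Account — status contractor ✗ (requires full-time or part-time) → not eligible.

None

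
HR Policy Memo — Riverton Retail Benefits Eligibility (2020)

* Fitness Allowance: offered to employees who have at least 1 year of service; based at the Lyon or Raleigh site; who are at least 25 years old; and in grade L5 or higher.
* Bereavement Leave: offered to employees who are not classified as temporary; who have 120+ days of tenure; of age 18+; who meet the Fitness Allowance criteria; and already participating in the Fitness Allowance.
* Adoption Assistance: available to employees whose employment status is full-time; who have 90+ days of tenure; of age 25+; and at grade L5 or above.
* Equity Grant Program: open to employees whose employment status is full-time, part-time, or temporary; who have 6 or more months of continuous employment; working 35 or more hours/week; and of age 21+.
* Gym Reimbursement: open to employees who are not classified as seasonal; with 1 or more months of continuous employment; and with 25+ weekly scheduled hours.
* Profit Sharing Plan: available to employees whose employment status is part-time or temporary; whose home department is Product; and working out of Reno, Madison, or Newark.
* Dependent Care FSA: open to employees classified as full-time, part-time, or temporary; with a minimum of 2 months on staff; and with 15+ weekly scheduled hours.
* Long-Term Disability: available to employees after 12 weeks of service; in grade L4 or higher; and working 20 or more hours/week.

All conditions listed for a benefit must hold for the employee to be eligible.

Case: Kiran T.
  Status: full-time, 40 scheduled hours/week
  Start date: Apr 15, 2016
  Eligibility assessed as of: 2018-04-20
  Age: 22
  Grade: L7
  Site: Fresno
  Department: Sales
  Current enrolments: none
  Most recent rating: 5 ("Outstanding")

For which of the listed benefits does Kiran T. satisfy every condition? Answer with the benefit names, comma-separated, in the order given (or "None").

Service from Apr 15, 2016 to 2018-04-20: 735 days.
Fitness Allowance — service 735 days ≥ 1 year (≈365 days) ✓; site Fresno ✗ (not Lyon or Raleigh) → not eligible.
Bereavement Leave — status full-time ✓ (not excluded); service 735 days ≥ 120 days ✓; age 22 ≥ 18 ✓; not eligible for Fitness Allowance ✗ → not eligible.
Adoption Assistance — status full-time ✓; service 735 days ≥ 90 days ✓; age 22 < 25 ✗ → not eligible.
Equity Grant Program — status full-time ✓; service 735 days ≥ 6 months (≈180 days) ✓; 40 hrs/wk ≥ 35 ✓; age 22 ≥ 21 ✓ → eligible.
Gym Reimbursement — status full-time ✓ (not excluded); service 735 days ≥ 1 month (≈30 days) ✓; 40 hrs/wk ≥ 25 ✓ → eligible.
Profit Sharing Plan — status full-time ✗ (requires part-time or temporary) → not eligible.
Dependent Care FSA — status full-time ✓; service 735 days ≥ 2 months (≈60 days) ✓; 40 hrs/wk ≥ 15 ✓ → eligible.
Long-Term Disability — service 735 days ≥ 12 weeks (≈84 days) ✓; grade L7 ≥ L4 ✓; 40 hrs/wk ≥ 20 ✓ → eligible.

Equity Grant Program, Gym Reimbursement, Dependent Care FSA, Long-Term Disability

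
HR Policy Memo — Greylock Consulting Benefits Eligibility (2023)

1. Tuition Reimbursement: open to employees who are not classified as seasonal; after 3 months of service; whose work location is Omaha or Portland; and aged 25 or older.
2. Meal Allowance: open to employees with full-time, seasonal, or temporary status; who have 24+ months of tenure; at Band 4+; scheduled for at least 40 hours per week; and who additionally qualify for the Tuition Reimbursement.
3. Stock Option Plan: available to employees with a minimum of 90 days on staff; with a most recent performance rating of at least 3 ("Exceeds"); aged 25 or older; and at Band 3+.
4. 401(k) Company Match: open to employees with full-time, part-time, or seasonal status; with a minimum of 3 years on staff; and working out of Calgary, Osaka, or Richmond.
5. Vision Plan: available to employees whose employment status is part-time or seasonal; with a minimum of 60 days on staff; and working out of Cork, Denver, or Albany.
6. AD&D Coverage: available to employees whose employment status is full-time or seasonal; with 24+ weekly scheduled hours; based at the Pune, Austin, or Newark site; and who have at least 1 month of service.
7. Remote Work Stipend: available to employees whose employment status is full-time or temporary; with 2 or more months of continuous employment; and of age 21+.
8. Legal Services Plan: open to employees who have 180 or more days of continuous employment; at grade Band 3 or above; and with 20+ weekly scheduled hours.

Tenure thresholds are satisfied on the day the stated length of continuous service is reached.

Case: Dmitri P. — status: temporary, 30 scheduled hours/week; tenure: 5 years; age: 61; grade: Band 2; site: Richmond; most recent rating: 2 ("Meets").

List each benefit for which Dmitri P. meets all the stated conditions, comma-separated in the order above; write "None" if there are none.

Remote Work Stipend

Tuition Reimbursement — status temporary ✓ (not excluded); service 5 years ≥ 3 months (≈90 days) ✓; site Richmond ✗ (not Omaha or Portland) → not eligible.
Meal Allowance — status temporary ✓; service 5 years ≥ 24 months (≈720 days) ✓; grade Band 2 < Band 4 ✗ → not eligible.
Stock Option Plan — service 5 years ≥ 90 days ✓; rating 2 < 3 ✗ → not eligible.
401(k) Company Match — status temporary ✗ (requires full-time, part-time, or seasonal) → not eligible.
Vision Plan — status temporary ✗ (requires part-time or seasonal) → not eligible.
AD&D Coverage — status temporary ✗ (requires full-time or seasonal) → not eligible.
Remote Work Stipend — status temporary ✓; service 5 years ≥ 2 months (≈60 days) ✓; age 61 ≥ 21 ✓ → eligible.
Legal Services Plan — service 5 years ≥ 180 days ✓; grade Band 2 < Band 3 ✗ → not eligible.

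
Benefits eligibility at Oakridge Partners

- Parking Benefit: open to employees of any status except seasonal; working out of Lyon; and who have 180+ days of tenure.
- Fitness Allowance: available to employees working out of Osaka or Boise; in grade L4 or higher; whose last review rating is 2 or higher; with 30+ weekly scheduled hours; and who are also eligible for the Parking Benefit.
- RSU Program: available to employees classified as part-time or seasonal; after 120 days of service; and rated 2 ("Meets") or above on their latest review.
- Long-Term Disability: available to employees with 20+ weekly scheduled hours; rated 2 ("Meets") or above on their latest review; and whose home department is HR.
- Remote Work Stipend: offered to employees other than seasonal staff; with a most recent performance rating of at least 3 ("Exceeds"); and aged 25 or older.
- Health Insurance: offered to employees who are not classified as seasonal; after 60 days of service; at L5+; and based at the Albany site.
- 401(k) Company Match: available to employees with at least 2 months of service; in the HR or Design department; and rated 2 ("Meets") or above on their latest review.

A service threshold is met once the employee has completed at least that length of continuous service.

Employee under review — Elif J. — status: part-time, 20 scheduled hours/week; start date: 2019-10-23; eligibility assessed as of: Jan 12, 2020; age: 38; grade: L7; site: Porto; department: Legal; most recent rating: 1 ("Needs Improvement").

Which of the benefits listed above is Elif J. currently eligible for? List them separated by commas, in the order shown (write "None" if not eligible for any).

None

Service from 2019-10-23 to Jan 12, 2020: 81 days.
Parking Benefit — status part-time ✓ (not excluded); site Porto ✗ (not Lyon) → not eligible.
Fitness Allowance — site Porto ✗ (not Osaka or Boise) → not eligible.
RSU Program — status part-time ✓; service 81 days < 120 days ✗ → not eligible.
Long-Term Disability — 20 hrs/wk ≥ 20 ✓; rating 1 < 2 ✗ → not eligible.
Remote Work Stipend — status part-time ✓ (not excluded); rating 1 < 3 ✗ → not eligible.
Health Insurance — status part-time ✓ (not excluded); service 81 days ≥ 60 days ✓; grade L7 ≥ L5 ✓; site Porto ✗ (not Albany) → not eligible.
401(k) Company Match — service 81 days ≥ 2 months (≈60 days) ✓; dept Legal ✗ → not eligible.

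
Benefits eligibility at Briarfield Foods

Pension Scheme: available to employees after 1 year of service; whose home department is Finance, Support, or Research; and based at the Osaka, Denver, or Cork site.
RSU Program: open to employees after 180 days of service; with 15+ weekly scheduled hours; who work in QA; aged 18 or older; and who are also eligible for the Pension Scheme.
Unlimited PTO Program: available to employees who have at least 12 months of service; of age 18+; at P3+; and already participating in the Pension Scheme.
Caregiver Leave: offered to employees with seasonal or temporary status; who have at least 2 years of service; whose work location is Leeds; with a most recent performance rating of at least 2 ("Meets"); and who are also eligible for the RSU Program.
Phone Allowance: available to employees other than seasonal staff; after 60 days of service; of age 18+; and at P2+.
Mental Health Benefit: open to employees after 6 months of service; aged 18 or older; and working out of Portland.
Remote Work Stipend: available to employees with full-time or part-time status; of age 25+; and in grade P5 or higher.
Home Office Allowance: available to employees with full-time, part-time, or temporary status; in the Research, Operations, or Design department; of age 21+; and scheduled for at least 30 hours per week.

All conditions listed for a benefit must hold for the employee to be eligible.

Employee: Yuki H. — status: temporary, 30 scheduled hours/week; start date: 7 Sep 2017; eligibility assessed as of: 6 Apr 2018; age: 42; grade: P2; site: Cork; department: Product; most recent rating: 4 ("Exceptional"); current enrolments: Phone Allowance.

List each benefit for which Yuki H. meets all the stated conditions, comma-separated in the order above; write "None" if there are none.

Phone Allowance

Service from 7 Sep 2017 to 6 Apr 2018: 211 days.
Pension Scheme — service 211 days < 1 year (≈365 days) ✗ → not eligible.
RSU Program — service 211 days ≥ 180 days ✓; 30 hrs/wk ≥ 15 ✓; dept Product ✗ → not eligible.
Unlimited PTO Program — service 211 days < 12 months (≈360 days) ✗ → not eligible.
Caregiver Leave — status temporary ✓; service 211 days < 2 years (≈730 days) ✗ → not eligible.
Phone Allowance — status temporary ✓ (not excluded); service 211 days ≥ 60 days ✓; age 42 ≥ 18 ✓; grade P2 ≥ P2 ✓ → eligible.
Mental Health Benefit — service 211 days ≥ 6 months (≈180 days) ✓; age 42 ≥ 18 ✓; site Cork ✗ (not Portland) → not eligible.
Remote Work Stipend — status temporary ✗ (requires full-time or part-time) → not eligible.
Home Office Allowance — status temporary ✓; dept Product ✗ → not eligible.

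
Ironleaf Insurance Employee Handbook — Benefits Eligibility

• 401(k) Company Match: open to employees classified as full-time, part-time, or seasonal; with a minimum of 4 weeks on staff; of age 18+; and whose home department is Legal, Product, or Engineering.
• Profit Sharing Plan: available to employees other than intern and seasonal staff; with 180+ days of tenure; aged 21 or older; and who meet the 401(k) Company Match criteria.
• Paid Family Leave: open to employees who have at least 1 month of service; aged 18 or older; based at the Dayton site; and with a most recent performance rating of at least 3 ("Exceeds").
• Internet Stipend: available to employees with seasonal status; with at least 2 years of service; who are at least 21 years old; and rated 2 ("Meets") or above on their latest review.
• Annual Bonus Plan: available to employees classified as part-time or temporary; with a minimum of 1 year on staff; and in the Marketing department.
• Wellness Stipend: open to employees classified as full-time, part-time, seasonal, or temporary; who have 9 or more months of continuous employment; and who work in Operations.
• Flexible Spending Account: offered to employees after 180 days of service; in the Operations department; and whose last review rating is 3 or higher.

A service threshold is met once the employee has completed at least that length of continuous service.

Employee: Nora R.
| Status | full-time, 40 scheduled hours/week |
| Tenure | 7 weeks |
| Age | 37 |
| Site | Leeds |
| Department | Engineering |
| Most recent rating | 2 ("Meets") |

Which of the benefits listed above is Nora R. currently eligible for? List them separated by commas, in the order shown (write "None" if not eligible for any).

401(k) Company Match — status full-time ✓; service 7 weeks ≥ 4 weeks ✓; age 37 ≥ 18 ✓; dept Engineering ✓ → eligible.
Profit Sharing Plan — status full-time ✓ (not excluded); service 7 weeks < 180 days ✗ → not eligible.
Paid Family Leave — service 7 weeks ≥ 1 month (≈30 days) ✓; age 37 ≥ 18 ✓; site Leeds ✗ (not Dayton) → not eligible.
Internet Stipend — status full-time ✗ (requires seasonal) → not eligible.
Annual Bonus Plan — status full-time ✗ (requires part-time or temporary) → not eligible.
Wellness Stipend — status full-time ✓; service 7 weeks < 9 months (≈270 days) ✗ → not eligible.
Flexible Spending Account — service 7 weeks < 180 days ✗ → not eligible.

401(k) Company Match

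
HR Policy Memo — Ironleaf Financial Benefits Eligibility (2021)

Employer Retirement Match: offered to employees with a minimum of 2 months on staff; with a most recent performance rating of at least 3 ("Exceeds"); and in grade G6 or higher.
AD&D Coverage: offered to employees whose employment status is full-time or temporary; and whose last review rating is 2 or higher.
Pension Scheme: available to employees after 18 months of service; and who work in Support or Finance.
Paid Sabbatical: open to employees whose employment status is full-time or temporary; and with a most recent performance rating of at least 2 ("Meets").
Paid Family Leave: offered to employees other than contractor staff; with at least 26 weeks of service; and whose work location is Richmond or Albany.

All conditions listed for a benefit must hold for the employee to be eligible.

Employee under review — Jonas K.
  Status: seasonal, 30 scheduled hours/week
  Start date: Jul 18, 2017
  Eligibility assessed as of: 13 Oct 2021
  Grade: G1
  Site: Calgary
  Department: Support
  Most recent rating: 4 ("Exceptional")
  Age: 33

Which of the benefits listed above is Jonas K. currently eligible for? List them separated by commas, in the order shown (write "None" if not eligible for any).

Pension Scheme

Service from Jul 18, 2017 to 13 Oct 2021: 1548 days.
Employer Retirement Match — service 1548 days ≥ 2 months (≈60 days) ✓; rating 4 ≥ 3 ✓; grade G1 < G6 ✗ → not eligible.
AD&D Coverage — status seasonal ✗ (requires full-time or temporary) → not eligible.
Pension Scheme — service 1548 days ≥ 18 months (≈540 days) ✓; dept Support ✓ → eligible.
Paid Sabbatical — status seasonal ✗ (requires full-time or temporary) → not eligible.
Paid Family Leave — status seasonal ✓ (not excluded); service 1548 days ≥ 26 weeks (≈182 days) ✓; site Calgary ✗ (not Richmond or Albany) → not eligible.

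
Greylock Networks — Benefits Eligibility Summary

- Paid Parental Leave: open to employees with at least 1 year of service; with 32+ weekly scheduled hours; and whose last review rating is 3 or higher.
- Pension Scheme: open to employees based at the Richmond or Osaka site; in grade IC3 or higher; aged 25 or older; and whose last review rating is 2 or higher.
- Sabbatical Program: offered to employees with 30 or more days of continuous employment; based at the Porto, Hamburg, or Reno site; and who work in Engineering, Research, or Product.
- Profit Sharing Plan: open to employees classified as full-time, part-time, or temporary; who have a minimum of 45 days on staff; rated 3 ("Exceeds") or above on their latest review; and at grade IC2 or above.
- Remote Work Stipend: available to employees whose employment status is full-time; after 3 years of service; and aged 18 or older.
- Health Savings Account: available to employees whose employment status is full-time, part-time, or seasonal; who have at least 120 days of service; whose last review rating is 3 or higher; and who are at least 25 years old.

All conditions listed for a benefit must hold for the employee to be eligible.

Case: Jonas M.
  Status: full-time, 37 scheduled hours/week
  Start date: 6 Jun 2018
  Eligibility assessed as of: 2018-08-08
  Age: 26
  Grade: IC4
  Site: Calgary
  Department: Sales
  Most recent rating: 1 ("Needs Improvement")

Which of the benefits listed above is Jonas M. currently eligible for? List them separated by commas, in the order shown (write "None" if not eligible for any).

None

Service from 6 Jun 2018 to 2018-08-08: 63 days.
Paid Parental Leave — service 63 days < 1 year (≈365 days) ✗ → not eligible.
Pension Scheme — site Calgary ✗ (not Richmond or Osaka) → not eligible.
Sabbatical Program — service 63 days ≥ 30 days ✓; site Calgary ✗ (not Porto, Hamburg, or Reno) → not eligible.
Profit Sharing Plan — status full-time ✓; service 63 days ≥ 45 days ✓; rating 1 < 3 ✗ → not eligible.
Remote Work Stipend — status full-time ✓; service 63 days < 3 years (≈1095 days) ✗ → not eligible.
Health Savings Account — status full-time ✓; service 63 days < 120 days ✗ → not eligible.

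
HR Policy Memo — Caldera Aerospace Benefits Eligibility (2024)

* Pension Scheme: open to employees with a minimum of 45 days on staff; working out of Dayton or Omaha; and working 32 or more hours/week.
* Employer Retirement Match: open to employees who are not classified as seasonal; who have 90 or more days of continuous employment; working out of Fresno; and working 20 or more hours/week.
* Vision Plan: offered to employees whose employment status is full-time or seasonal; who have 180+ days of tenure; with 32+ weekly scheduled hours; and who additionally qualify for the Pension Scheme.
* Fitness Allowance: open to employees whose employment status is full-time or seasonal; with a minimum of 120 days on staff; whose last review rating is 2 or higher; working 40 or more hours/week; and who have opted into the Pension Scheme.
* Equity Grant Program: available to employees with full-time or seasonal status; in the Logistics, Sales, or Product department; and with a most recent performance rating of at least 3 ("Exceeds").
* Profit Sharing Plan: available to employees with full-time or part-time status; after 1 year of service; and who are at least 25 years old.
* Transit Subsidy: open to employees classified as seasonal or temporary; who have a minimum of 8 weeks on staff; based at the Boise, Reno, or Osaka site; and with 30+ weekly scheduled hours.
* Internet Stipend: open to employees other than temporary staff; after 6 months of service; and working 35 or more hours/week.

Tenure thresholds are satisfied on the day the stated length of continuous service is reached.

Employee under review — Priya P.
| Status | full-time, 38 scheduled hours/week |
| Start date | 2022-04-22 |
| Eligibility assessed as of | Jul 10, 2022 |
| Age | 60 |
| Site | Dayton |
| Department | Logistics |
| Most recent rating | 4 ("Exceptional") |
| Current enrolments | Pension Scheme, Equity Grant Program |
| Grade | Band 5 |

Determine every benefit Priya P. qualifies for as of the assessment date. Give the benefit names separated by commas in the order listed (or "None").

Pension Scheme, Equity Grant Program

Service from 2022-04-22 to Jul 10, 2022: 79 days.
Pension Scheme — service 79 days ≥ 45 days ✓; site Dayton ✓; 38 hrs/wk ≥ 32 ✓ → eligible.
Employer Retirement Match — status full-time ✓ (not excluded); service 79 days < 90 days ✗ → not eligible.
Vision Plan — status full-time ✓; service 79 days < 180 days ✗ → not eligible.
Fitness Allowance — status full-time ✓; service 79 days < 120 days ✗ → not eligible.
Equity Grant Program — status full-time ✓; dept Logistics ✓; rating 4 ≥ 3 ✓ → eligible.
Profit Sharing Plan — status full-time ✓; service 79 days < 1 year (≈365 days) ✗ → not eligible.
Transit Subsidy — status full-time ✗ (requires seasonal or temporary) → not eligible.
Internet Stipend — status full-time ✓ (not excluded); service 79 days < 6 months (≈180 days) ✗ → not eligible.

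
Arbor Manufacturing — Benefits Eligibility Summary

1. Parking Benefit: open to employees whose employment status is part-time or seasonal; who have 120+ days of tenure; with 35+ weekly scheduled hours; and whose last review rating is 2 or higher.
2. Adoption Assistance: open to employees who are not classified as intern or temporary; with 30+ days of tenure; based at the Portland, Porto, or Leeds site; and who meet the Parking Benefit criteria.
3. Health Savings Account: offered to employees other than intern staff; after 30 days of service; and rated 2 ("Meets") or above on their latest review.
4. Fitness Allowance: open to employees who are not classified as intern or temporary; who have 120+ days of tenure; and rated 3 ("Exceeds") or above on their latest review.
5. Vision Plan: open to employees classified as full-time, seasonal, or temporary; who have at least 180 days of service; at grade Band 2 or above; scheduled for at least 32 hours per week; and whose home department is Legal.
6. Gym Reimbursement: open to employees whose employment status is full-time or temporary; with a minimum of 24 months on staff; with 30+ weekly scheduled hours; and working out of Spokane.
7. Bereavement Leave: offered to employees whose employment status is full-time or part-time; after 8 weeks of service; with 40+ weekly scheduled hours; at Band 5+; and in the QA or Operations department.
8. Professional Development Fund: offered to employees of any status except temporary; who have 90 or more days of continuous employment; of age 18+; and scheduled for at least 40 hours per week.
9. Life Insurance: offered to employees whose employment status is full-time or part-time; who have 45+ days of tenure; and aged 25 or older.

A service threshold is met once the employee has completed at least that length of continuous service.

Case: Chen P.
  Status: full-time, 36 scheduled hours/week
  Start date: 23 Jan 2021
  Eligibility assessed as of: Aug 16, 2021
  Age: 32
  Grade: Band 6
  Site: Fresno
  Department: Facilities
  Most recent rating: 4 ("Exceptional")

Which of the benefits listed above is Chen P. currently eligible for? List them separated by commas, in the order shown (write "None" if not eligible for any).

Service from 23 Jan 2021 to Aug 16, 2021: 205 days.
Parking Benefit — status full-time ✗ (requires part-time or seasonal) → not eligible.
Adoption Assistance — status full-time ✓ (not excluded); service 205 days ≥ 30 days ✓; site Fresno ✗ (not Portland, Porto, or Leeds) → not eligible.
Health Savings Account — status full-time ✓ (not excluded); service 205 days ≥ 30 days ✓; rating 4 ≥ 2 ✓ → eligible.
Fitness Allowance — status full-time ✓ (not excluded); service 205 days ≥ 120 days ✓; rating 4 ≥ 3 ✓ → eligible.
Vision Plan — status full-time ✓; service 205 days ≥ 180 days ✓; grade Band 6 ≥ Band 2 ✓; 36 hrs/wk ≥ 32 ✓; dept Facilities ✗ → not eligible.
Gym Reimbursement — status full-time ✓; service 205 days < 24 months (≈720 days) ✗ → not eligible.
Bereavement Leave — status full-time ✓; service 205 days ≥ 8 weeks (≈56 days) ✓; 36 hrs/wk < 40 ✗ → not eligible.
Professional Development Fund — status full-time ✓ (not excluded); service 205 days ≥ 90 days ✓; age 32 ≥ 18 ✓; 36 hrs/wk < 40 ✗ → not eligible.
Life Insurance — status full-time ✓; service 205 days ≥ 45 days ✓; age 32 ≥ 25 ✓ → eligible.

Health Savings Account, Fitness Allowance, Life Insurance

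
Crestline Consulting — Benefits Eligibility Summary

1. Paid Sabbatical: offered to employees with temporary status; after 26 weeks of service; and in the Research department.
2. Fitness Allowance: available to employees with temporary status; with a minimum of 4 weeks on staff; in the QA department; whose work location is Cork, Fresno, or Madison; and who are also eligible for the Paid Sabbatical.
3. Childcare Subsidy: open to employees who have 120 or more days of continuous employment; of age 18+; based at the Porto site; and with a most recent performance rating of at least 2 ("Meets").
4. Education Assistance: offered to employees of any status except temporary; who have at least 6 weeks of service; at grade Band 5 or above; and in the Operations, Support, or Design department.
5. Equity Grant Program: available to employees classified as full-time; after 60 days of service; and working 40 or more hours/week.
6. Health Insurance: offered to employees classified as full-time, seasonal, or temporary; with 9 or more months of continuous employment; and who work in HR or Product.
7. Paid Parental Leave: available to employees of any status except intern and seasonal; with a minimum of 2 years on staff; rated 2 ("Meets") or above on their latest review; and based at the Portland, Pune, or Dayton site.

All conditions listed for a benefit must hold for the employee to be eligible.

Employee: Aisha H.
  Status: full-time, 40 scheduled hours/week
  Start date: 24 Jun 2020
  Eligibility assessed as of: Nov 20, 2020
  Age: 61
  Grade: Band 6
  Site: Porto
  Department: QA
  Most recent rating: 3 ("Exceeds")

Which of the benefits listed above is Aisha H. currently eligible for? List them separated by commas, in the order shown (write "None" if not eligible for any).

Childcare Subsidy, Equity Grant Program

Service from 24 Jun 2020 to Nov 20, 2020: 149 days.
Paid Sabbatical — status full-time ✗ (requires temporary) → not eligible.
Fitness Allowance — status full-time ✗ (requires temporary) → not eligible.
Childcare Subsidy — service 149 days ≥ 120 days ✓; age 61 ≥ 18 ✓; site Porto ✓; rating 3 ≥ 2 ✓ → eligible.
Education Assistance — status full-time ✓ (not excluded); service 149 days ≥ 6 weeks (≈42 days) ✓; grade Band 6 ≥ Band 5 ✓; dept QA ✗ → not eligible.
Equity Grant Program — status full-time ✓; service 149 days ≥ 60 days ✓; 40 hrs/wk ≥ 40 ✓ → eligible.
Health Insurance — status full-time ✓; service 149 days < 9 months (≈270 days) ✗ → not eligible.
Paid Parental Leave — status full-time ✓ (not excluded); service 149 days < 2 years (≈730 days) ✗ → not eligible.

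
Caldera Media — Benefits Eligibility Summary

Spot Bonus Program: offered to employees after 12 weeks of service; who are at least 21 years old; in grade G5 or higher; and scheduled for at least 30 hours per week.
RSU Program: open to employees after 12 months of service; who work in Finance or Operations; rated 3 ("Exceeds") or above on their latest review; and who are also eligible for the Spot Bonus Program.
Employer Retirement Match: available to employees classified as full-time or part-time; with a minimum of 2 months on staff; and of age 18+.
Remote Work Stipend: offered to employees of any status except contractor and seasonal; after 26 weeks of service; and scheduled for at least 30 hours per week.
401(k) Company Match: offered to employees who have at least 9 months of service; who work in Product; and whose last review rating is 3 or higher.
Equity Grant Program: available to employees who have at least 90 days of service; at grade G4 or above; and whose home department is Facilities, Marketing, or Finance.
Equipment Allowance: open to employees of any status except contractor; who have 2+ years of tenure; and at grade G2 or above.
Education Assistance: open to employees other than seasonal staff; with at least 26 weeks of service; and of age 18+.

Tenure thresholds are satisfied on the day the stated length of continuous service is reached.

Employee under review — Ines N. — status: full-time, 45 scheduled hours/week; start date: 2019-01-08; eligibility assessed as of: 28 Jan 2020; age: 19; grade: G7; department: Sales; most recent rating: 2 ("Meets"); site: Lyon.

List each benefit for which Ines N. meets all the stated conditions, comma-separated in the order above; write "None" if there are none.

Service from 2019-01-08 to 28 Jan 2020: 385 days.
Spot Bonus Program — service 385 days ≥ 12 weeks (≈84 days) ✓; age 19 < 21 ✗ → not eligible.
RSU Program — service 385 days ≥ 12 months (≈360 days) ✓; dept Sales ✗ → not eligible.
Employer Retirement Match — status full-time ✓; service 385 days ≥ 2 months (≈60 days) ✓; age 19 ≥ 18 ✓ → eligible.
Remote Work Stipend — status full-time ✓ (not excluded); service 385 days ≥ 26 weeks (≈182 days) ✓; 45 hrs/wk ≥ 30 ✓ → eligible.
401(k) Company Match — service 385 days ≥ 9 months (≈270 days) ✓; dept Sales ✗ → not eligible.
Equity Grant Program — service 385 days ≥ 90 days ✓; grade G7 ≥ G4 ✓; dept Sales ✗ → not eligible.
Equipment Allowance — status full-time ✓ (not excluded); service 385 days < 2 years (≈730 days) ✗ → not eligible.
Education Assistance — status full-time ✓ (not excluded); service 385 days ≥ 26 weeks (≈182 days) ✓; age 19 ≥ 18 ✓ → eligible.

Employer Retirement Match, Remote Work Stipend, Education Assistance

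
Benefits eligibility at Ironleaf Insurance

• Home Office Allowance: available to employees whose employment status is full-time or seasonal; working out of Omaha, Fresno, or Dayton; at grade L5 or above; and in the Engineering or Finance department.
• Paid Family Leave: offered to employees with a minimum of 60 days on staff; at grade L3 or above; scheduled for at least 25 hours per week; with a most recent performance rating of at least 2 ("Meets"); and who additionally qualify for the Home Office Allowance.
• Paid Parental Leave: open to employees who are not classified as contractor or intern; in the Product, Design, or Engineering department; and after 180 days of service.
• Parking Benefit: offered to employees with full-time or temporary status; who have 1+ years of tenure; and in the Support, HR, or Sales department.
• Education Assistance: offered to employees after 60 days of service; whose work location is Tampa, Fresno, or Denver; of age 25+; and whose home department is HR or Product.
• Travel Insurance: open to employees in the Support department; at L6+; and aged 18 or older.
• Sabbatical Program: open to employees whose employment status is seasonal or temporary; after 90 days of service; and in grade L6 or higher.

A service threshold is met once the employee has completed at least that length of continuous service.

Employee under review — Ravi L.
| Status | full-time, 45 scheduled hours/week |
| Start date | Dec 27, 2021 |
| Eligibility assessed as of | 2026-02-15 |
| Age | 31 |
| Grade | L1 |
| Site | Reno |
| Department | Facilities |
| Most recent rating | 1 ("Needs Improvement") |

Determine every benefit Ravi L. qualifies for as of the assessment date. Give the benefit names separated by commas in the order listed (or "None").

Service from Dec 27, 2021 to 2026-02-15: 1511 days.
Home Office Allowance — status full-time ✓; site Reno ✗ (not Omaha, Fresno, or Dayton) → not eligible.
Paid Family Leave — service 1511 days ≥ 60 days ✓; grade L1 < L3 ✗ → not eligible.
Paid Parental Leave — status full-time ✓ (not excluded); dept Facilities ✗ → not eligible.
Parking Benefit — status full-time ✓; service 1511 days ≥ 1 year (≈365 days) ✓; dept Facilities ✗ → not eligible.
Education Assistance — service 1511 days ≥ 60 days ✓; site Reno ✗ (not Tampa, Fresno, or Denver) → not eligible.
Travel Insurance — dept Facilities ✗ → not eligible.
Sabbatical Program — status full-time ✗ (requires seasonal or temporary) → not eligible.

None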